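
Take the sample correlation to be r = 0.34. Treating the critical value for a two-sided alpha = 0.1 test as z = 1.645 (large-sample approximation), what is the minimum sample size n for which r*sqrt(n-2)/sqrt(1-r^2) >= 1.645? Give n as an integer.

23

Need r·√(n−2)/√(1−r²) ≥ 1.645
√(n−2) ≥ 1.645·√(1−0.1156) / 0.34 = 1.645·0.940425 / 0.34 = 4.5500
n−2 ≥ 20.7025  ⇒  n ≥ 22.7025
Smallest integer n = 23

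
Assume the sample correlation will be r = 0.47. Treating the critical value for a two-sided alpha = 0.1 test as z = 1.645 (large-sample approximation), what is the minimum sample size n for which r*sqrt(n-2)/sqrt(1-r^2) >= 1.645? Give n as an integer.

Need r·√(n−2)/√(1−r²) ≥ 1.645
√(n−2) ≥ 1.645·√(1−0.2209) / 0.47 = 1.645·0.882666 / 0.47 = 3.0893
n−2 ≥ 9.5438  ⇒  n ≥ 11.5438
Smallest integer n = 12

12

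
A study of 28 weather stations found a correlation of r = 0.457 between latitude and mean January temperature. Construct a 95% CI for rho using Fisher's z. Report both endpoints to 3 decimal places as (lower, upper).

(0.101, 0.709)

z_r = atanh(0.457) = 0.493513;  SE = 1/√(n−3) = 1/√25 = 0.200000
z-limits: 0.493513 ± 1.960·0.200000 = 0.493513 ± 0.392000 = [0.101513, 0.885513]
ρ-limits: (tanh 0.101513, tanh 0.885513) = (0.101, 0.709)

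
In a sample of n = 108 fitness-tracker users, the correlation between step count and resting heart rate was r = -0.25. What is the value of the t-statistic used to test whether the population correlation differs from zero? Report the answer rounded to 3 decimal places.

1 − r² = 1 − 0.0625 = 0.9375;  √(1−r²) = 0.968246
√(n−2) = √106 = 10.295630
t = r·√(n−2)/√(1−r²) = -0.25 · 10.295630 / 0.968246 = -2.658

-2.658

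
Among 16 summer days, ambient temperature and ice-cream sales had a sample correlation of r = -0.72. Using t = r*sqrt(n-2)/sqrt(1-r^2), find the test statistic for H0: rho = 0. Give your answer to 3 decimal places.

1 − r² = 1 − 0.5184 = 0.4816;  √(1−r²) = 0.693974
√(n−2) = √14 = 3.741657
t = r·√(n−2)/√(1−r²) = -0.72 · 3.741657 / 0.693974 = -3.882

-3.882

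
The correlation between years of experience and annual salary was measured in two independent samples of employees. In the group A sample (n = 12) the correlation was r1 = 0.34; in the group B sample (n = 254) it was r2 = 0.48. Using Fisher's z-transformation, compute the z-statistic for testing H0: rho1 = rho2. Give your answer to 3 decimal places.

-0.498

z1 = atanh(0.34) = 0.354093,  z2 = atanh(0.48) = 0.522984
SE = √(1/(n1−3) + 1/(n2−3)) = √(1/9 + 1/251) = √(0.1111111 + 0.0039841) = √0.1150952 = 0.339257
z = (z1 − z2)/SE = (0.354093 − 0.522984) / 0.339257 = -0.168891 / 0.339257 = -0.498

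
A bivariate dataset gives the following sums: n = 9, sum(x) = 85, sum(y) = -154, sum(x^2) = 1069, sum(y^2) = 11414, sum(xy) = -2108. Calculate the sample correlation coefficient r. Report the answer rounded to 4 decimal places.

-0.4275

Numerator: nΣxy − (Σx)(Σy) = 9·(-2108) − (85)(-154) = -5882
Denominator: √[(nΣx²−(Σx)²)(nΣy²−(Σy)²)]
  nΣx²−(Σx)² = 9·1069 − 7225 = 2396;  nΣy²−(Σy)² = 9·11414 − 23716 = 79010
  √(2396·79010) = √189307960 = 13758.9229
r = -5882 / 13758.9229 = -0.4275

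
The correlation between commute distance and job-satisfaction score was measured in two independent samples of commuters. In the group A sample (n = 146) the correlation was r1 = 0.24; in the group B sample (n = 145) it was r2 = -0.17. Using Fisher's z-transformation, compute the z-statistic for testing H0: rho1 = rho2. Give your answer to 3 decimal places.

Fisher z-transforms: z1 = atanh(0.24) = 0.244774, z2 = atanh(-0.17) = -0.171667; difference d = 0.416441
Var(d) = 1/143 + 1/142 = 0.0069930 + 0.0070423 = 0.0140353
z = d/√Var(d) = 0.416441 / √0.0140353 = 0.416441 / 0.118471 = 3.515

3.515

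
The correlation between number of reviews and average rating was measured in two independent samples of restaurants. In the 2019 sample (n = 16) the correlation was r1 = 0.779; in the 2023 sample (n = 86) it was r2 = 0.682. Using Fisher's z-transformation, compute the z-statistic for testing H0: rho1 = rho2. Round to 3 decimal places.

Fisher z-transforms: z1 = atanh(0.779) = 1.042822, z2 = atanh(0.682) = 0.832844; difference d = 0.209978
Var(d) = 1/13 + 1/83 = 0.0769231 + 0.0120482 = 0.0889713
z = d/√Var(d) = 0.209978 / √0.0889713 = 0.209978 / 0.298281 = 0.704

0.704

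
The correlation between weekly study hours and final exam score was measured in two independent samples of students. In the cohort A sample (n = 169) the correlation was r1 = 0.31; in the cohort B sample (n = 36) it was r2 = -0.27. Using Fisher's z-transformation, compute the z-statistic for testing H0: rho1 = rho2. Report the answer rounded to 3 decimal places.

3.134

Fisher z-transforms: z1 = atanh(0.31) = 0.320545, z2 = atanh(-0.27) = -0.276864; difference d = 0.597409
Var(d) = 1/166 + 1/33 = 0.0060241 + 0.0303030 = 0.0363271
z = d/√Var(d) = 0.597409 / √0.0363271 = 0.597409 / 0.190597 = 3.134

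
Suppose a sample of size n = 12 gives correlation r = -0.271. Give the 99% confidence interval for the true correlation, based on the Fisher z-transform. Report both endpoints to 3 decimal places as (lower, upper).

Fisher z: z_r = atanh(r) = ½·ln((1+(-0.271))/(1−(-0.271))) = -0.277943
SE(z) = 1/√(n−3) = 1/√9 = 0.333333
99% ⇒ z* = 2.576; margin = 2.576·0.333333 = 0.858666
CI on z-scale: (-1.136609, 0.580723)
Back-transform: tanh(-1.136609) = -0.813269, tanh(0.580723) = 0.523191

(-0.813, 0.523)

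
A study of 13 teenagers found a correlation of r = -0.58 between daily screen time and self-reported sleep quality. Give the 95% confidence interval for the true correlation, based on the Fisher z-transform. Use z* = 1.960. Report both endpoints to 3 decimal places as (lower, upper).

Fisher z: z_r = atanh(r) = ½·ln((1+(-0.58))/(1−(-0.58))) = -0.662463
SE(z) = 1/√(n−3) = 1/√10 = 0.316228
95% ⇒ z* = 1.960; margin = 1.960·0.316228 = 0.619807
CI on z-scale: (-1.282270, -0.042656)
Back-transform: tanh(-1.282270) = -0.857089, tanh(-0.042656) = -0.042630

(-0.857, -0.043)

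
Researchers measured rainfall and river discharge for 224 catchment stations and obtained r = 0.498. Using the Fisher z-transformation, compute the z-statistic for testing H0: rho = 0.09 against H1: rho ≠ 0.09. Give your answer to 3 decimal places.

6.785

z_r = atanh(0.498) = 0.546643,  z_0 = atanh(0.09) = 0.090244
SE = 1/√(n−3) = 1/√221 = 0.067267
z = (z_r − z_0)/SE = (0.546643 − 0.090244) / 0.067267 = 0.456399 / 0.067267 = 6.785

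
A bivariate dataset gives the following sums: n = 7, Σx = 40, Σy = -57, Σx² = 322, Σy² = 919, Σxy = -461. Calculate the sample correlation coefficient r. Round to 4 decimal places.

-0.6563

Numerator: nΣxy − (Σx)(Σy) = 7·(-461) − (40)(-57) = -947
Denominator: √[(nΣx²−(Σx)²)(nΣy²−(Σy)²)]
  nΣx²−(Σx)² = 7·322 − 1600 = 654;  nΣy²−(Σy)² = 7·919 − 3249 = 3184
  √(654·3184) = √2082336 = 1443.0301
r = -947 / 1443.0301 = -0.6563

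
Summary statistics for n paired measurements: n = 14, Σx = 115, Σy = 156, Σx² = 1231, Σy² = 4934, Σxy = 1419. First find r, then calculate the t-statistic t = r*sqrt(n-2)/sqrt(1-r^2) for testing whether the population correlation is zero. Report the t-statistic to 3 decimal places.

0.503

S_xy = nΣxy − ΣxΣy = 14·1419 − 115·156 = 19866 − 17940 = 1926
S_xx = nΣx² − (Σx)² = 14·1231 − 115² = 17234 − 13225 = 4009
S_yy = nΣy² − (Σy)² = 14·4934 − 156² = 69076 − 24336 = 44740
r = S_xy / √(S_xx·S_yy) = 1926 / √(4009·44740) = 1926 / √179362660 = 1926 / 13392.6345 = 0.1438
t = r·√(n−2)/√(1−r²) = 0.1438·√12 / √(1−0.020678) = 0.498138 / 0.989607 = 0.503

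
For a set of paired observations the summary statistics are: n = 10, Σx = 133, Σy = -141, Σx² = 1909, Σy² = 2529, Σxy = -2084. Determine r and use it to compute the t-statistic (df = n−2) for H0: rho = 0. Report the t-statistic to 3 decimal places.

S_xy = nΣxy − ΣxΣy = 10·(-2084) − 133·(-141) = -20840 − (-18753) = -2087
S_xx = nΣx² − (Σx)² = 10·1909 − 133² = 19090 − 17689 = 1401
S_yy = nΣy² − (Σy)² = 10·2529 − (-141)² = 25290 − 19881 = 5409
r = S_xy / √(S_xx·S_yy) = -2087 / √(1401·5409) = -2087 / √7578009 = -2087 / 2752.8184 = -0.7581
t = r·√(n−2)/√(1−r²) = -0.7581·√8 / √(1−0.574716) = -2.144231 / 0.652138 = -3.288

-3.288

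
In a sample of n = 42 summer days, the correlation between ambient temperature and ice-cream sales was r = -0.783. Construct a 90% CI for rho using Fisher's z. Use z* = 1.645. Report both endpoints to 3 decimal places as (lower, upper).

(-0.866, -0.658)

z_r = atanh(-0.783) = -1.053078;  SE = 1/√(n−3) = 1/√39 = 0.160128
z-limits: -1.053078 ± 1.645·0.160128 = -1.053078 ± 0.263411 = [-1.316489, -0.789667]
ρ-limits: (tanh -1.316489, tanh -0.789667) = (-0.866, -0.658)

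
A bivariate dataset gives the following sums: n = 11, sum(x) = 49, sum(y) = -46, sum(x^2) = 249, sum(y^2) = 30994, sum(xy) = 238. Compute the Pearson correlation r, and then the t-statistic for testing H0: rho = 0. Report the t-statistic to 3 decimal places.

S_xy = nΣxy − ΣxΣy = 11·238 − 49·(-46) = 2618 − (-2254) = 4872
S_xx = nΣx² − (Σx)² = 11·249 − 49² = 2739 − 2401 = 338
S_yy = nΣy² − (Σy)² = 11·30994 − (-46)² = 340934 − 2116 = 338818
r = S_xy / √(S_xx·S_yy) = 4872 / √(338·338818) = 4872 / √114520484 = 4872 / 10701.4244 = 0.4553
t = r·√(n−2)/√(1−r²) = 0.4553·√9 / √(1−0.207298) = 1.365900 / 0.890338 = 1.534

1.534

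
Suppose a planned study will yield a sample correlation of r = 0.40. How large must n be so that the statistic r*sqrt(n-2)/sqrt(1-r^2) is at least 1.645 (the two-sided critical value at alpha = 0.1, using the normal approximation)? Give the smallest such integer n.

r√(n−2)/√(1−r²) ≥ 1.645  ⇔  n−2 ≥ (1.645)²·(1−r²)/r²
(1−r²)/r² = (1−0.1600)/0.1600 = 5.2500
n ≥ 2 + 2.706025·5.2500 = 2 + 14.2066 = 16.2066
⌈16.2066⌉ = 17

17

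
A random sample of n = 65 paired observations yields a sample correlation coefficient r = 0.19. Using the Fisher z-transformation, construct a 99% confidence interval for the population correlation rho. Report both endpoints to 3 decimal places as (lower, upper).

Fisher z: z_r = atanh(r) = ½·ln((1+0.19)/(1−0.19)) = 0.192337
SE(z) = 1/√(n−3) = 1/√62 = 0.127000
99% ⇒ z* = 2.576; margin = 2.576·0.127000 = 0.327152
CI on z-scale: (-0.134815, 0.519489)
Back-transform: tanh(-0.134815) = -0.134004, tanh(0.519489) = 0.477306

(-0.134, 0.477)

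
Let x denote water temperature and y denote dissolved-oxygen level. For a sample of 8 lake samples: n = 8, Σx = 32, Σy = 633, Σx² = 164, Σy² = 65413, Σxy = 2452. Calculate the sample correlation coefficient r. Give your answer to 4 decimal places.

S_xy = nΣxy − ΣxΣy = 8·2452 − 32·633 = 19616 − 20256 = -640
S_xx = nΣx² − (Σx)² = 8·164 − 32² = 1312 − 1024 = 288
S_yy = nΣy² − (Σy)² = 8·65413 − 633² = 523304 − 400689 = 122615
r = S_xy / √(S_xx·S_yy) = -640 / √(288·122615) = -640 / √35313120 = -640 / 5942.4843 = -0.1077

-0.1077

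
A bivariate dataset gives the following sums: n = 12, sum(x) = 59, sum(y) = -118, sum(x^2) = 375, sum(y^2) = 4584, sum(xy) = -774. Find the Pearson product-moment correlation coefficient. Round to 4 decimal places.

Numerator: nΣxy − (Σx)(Σy) = 12·(-774) − (59)(-118) = -2326
Denominator: √[(nΣx²−(Σx)²)(nΣy²−(Σy)²)]
  nΣx²−(Σx)² = 12·375 − 3481 = 1019;  nΣy²−(Σy)² = 12·4584 − 13924 = 41084
  √(1019·41084) = √41864596 = 6470.2856
r = -2326 / 6470.2856 = -0.3595

-0.3595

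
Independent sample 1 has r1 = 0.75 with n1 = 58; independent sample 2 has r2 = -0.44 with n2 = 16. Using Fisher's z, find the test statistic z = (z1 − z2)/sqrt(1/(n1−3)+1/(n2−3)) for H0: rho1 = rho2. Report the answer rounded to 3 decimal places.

4.686

Fisher z-transforms: z1 = atanh(0.75) = 0.972955, z2 = atanh(-0.44) = -0.472231; difference d = 1.445186
Var(d) = 1/55 + 1/13 = 0.0181818 + 0.0769231 = 0.0951049
z = d/√Var(d) = 1.445186 / √0.0951049 = 1.445186 / 0.308391 = 4.686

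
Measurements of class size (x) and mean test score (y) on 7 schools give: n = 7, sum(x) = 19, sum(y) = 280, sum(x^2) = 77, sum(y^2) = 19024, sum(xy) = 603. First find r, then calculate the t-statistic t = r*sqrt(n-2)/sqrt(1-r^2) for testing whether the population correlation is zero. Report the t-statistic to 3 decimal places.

-0.841

Numerator: nΣxy − (Σx)(Σy) = 7·603 − (19)(280) = -1099
Denominator: √[(nΣx²−(Σx)²)(nΣy²−(Σy)²)]
  nΣx²−(Σx)² = 7·77 − 361 = 178;  nΣy²−(Σy)² = 7·19024 − 78400 = 54768
  √(178·54768) = √9748704 = 3122.2915
r = -1099 / 3122.2915 = -0.3520
t = r·√(n−2)/√(1−r²) = -0.3520·√5 / √(1−0.123904) = -0.787096 / 0.936000 = -0.841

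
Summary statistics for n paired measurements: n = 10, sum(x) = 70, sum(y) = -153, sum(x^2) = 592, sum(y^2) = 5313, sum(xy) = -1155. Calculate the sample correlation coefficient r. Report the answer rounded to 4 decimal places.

-0.1526

Numerator: nΣxy − (Σx)(Σy) = 10·(-1155) − (70)(-153) = -840
Denominator: √[(nΣx²−(Σx)²)(nΣy²−(Σy)²)]
  nΣx²−(Σx)² = 10·592 − 4900 = 1020;  nΣy²−(Σy)² = 10·5313 − 23409 = 29721
  √(1020·29721) = √30315420 = 5505.9441
r = -840 / 5505.9441 = -0.1526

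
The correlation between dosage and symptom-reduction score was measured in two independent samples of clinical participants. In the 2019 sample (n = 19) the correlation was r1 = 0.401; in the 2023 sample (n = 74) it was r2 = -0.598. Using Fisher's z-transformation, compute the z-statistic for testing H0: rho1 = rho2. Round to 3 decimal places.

z1 = atanh(0.401) = 0.424840,  z2 = atanh(-0.598) = -0.690028
SE = √(1/(n1−3) + 1/(n2−3)) = √(1/16 + 1/71) = √(0.0625000 + 0.0140845) = √0.0765845 = 0.276739
z = (z1 − z2)/SE = (0.424840 − (-0.690028)) / 0.276739 = 1.114868 / 0.276739 = 4.029

4.029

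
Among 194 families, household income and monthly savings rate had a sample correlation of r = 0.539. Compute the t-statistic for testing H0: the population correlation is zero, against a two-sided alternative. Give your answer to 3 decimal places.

1 − r² = 1 − 0.290521 = 0.709479;  √(1−r²) = 0.842306
√(n−2) = √192 = 13.856406
t = r·√(n−2)/√(1−r²) = 0.539 · 13.856406 / 0.842306 = 8.867

8.867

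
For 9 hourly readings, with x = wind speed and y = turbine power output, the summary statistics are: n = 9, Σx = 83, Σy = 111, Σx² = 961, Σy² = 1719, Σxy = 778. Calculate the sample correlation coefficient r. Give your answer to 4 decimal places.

-0.9390

S_xy = nΣxy − ΣxΣy = 9·778 − 83·111 = 7002 − 9213 = -2211
S_xx = nΣx² − (Σx)² = 9·961 − 83² = 8649 − 6889 = 1760
S_yy = nΣy² − (Σy)² = 9·1719 − 111² = 15471 − 12321 = 3150
r = S_xy / √(S_xx·S_yy) = -2211 / √(1760·3150) = -2211 / √5544000 = -2211 / 2354.5700 = -0.9390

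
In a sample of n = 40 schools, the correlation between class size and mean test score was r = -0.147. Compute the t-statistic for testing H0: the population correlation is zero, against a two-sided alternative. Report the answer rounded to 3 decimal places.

-0.916

t = r·√(n−2) / √(1−r²) with r = -0.147, n = 40
  = -0.147·√38 / √(1 − 0.021609)
  = -0.147·6.164414 / 0.989136
  = -0.906169 / 0.989136 = -0.916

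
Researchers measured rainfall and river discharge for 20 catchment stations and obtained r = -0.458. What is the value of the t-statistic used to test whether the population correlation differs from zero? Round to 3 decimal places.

-2.186

1 − r² = 1 − 0.209764 = 0.790236;  √(1−r²) = 0.888952
√(n−2) = √18 = 4.242641
t = r·√(n−2)/√(1−r²) = -0.458 · 4.242641 / 0.888952 = -2.186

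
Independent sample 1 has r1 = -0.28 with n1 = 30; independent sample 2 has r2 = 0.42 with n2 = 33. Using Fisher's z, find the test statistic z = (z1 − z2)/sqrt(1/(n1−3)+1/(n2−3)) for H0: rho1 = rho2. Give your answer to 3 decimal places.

Fisher z-transforms: z1 = atanh(-0.28) = -0.287682, z2 = atanh(0.42) = 0.447692; difference d = -0.735374
Var(d) = 1/27 + 1/30 = 0.0370370 + 0.0333333 = 0.0703703
z = d/√Var(d) = -0.735374 / √0.0703703 = -0.735374 / 0.265274 = -2.772

-2.772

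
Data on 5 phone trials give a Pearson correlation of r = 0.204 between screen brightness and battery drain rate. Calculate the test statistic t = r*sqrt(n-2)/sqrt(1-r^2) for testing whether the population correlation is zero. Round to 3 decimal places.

0.361

1 − r² = 1 − 0.041616 = 0.958384;  √(1−r²) = 0.978971
√(n−2) = √3 = 1.732051
t = r·√(n−2)/√(1−r²) = 0.204 · 1.732051 / 0.978971 = 0.361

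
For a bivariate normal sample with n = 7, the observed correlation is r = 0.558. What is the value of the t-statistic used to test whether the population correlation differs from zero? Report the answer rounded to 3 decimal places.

t = r·√(n−2) / √(1−r²) with r = 0.558, n = 7
  = 0.558·√5 / √(1 − 0.311364)
  = 0.558·2.236068 / 0.829841
  = 1.247726 / 0.829841 = 1.504

1.504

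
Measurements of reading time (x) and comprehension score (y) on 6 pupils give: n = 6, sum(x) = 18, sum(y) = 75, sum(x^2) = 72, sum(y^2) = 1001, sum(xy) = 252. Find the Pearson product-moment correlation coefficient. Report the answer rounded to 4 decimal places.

S_xy = nΣxy − ΣxΣy = 6·252 − 18·75 = 1512 − 1350 = 162
S_xx = nΣx² − (Σx)² = 6·72 − 18² = 432 − 324 = 108
S_yy = nΣy² − (Σy)² = 6·1001 − 75² = 6006 − 5625 = 381
r = S_xy / √(S_xx·S_yy) = 162 / √(108·381) = 162 / √41148 = 162 / 202.8497 = 0.7986

0.7986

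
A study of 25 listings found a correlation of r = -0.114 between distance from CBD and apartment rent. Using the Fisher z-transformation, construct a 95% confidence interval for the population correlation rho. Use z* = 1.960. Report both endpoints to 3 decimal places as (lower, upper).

z_r = atanh(-0.114) = -0.114498;  SE = 1/√(n−3) = 1/√22 = 0.213201
z-limits: -0.114498 ± 1.960·0.213201 = -0.114498 ± 0.417874 = [-0.532372, 0.303376]
ρ-limits: (tanh -0.532372, tanh 0.303376) = (-0.487, 0.294)

(-0.487, 0.294)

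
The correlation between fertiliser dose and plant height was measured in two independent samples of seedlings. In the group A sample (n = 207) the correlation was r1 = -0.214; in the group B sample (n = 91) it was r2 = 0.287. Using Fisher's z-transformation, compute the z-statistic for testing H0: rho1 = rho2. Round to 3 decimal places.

-4.020

Fisher z-transforms: z1 = atanh(-0.214) = -0.217360, z2 = atanh(0.287) = 0.295294; difference d = -0.512654
Var(d) = 1/204 + 1/88 = 0.0049020 + 0.0113636 = 0.0162656
z = d/√Var(d) = -0.512654 / √0.0162656 = -0.512654 / 0.127537 = -4.020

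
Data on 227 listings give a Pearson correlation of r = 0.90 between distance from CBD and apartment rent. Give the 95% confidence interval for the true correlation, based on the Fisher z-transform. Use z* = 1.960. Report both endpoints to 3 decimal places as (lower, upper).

Fisher z: z_r = atanh(r) = ½·ln((1+0.90)/(1−0.90)) = 1.472219
SE(z) = 1/√(n−3) = 1/√224 = 0.066815
95% ⇒ z* = 1.960; margin = 1.960·0.066815 = 0.130957
CI on z-scale: (1.341262, 1.603176)
Back-transform: tanh(1.341262) = 0.871975, tanh(1.603176) = 0.922145

(0.872, 0.922)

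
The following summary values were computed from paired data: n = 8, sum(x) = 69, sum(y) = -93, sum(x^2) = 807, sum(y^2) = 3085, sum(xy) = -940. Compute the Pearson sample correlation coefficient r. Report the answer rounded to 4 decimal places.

-0.2116

Numerator: nΣxy − (Σx)(Σy) = 8·(-940) − (69)(-93) = -1103
Denominator: √[(nΣx²−(Σx)²)(nΣy²−(Σy)²)]
  nΣx²−(Σx)² = 8·807 − 4761 = 1695;  nΣy²−(Σy)² = 8·3085 − 8649 = 16031
  √(1695·16031) = √27172545 = 5212.7291
r = -1103 / 5212.7291 = -0.2116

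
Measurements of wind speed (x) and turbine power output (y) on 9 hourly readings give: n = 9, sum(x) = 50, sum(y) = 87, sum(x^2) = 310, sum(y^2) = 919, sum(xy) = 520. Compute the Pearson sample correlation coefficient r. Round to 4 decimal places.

0.7314

Numerator: nΣxy − (Σx)(Σy) = 9·520 − (50)(87) = 330
Denominator: √[(nΣx²−(Σx)²)(nΣy²−(Σy)²)]
  nΣx²−(Σx)² = 9·310 − 2500 = 290;  nΣy²−(Σy)² = 9·919 − 7569 = 702
  √(290·702) = √203580 = 451.1984
r = 330 / 451.1984 = 0.7314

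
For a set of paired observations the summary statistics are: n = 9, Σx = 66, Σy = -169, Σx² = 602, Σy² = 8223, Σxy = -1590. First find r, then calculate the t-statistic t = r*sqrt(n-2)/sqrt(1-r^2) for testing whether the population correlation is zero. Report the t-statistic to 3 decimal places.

S_xy = nΣxy − ΣxΣy = 9·(-1590) − 66·(-169) = -14310 − (-11154) = -3156
S_xx = nΣx² − (Σx)² = 9·602 − 66² = 5418 − 4356 = 1062
S_yy = nΣy² − (Σy)² = 9·8223 − (-169)² = 74007 − 28561 = 45446
r = S_xy / √(S_xx·S_yy) = -3156 / √(1062·45446) = -3156 / √48263652 = -3156 / 6947.2046 = -0.4543
t = r·√(n−2)/√(1−r²) = -0.4543·√7 / √(1−0.206388) = -1.201965 / 0.890849 = -1.349

-1.349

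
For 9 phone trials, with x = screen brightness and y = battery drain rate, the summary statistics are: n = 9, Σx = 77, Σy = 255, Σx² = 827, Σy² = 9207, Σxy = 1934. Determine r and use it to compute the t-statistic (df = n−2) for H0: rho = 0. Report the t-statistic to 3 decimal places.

-1.256

S_xy = nΣxy − ΣxΣy = 9·1934 − 77·255 = 17406 − 19635 = -2229
S_xx = nΣx² − (Σx)² = 9·827 − 77² = 7443 − 5929 = 1514
S_yy = nΣy² − (Σy)² = 9·9207 − 255² = 82863 − 65025 = 17838
r = S_xy / √(S_xx·S_yy) = -2229 / √(1514·17838) = -2229 / √27006732 = -2229 / 5196.8002 = -0.4289
t = r·√(n−2)/√(1−r²) = -0.4289·√7 / √(1−0.183955) = -1.134763 / 0.903352 = -1.256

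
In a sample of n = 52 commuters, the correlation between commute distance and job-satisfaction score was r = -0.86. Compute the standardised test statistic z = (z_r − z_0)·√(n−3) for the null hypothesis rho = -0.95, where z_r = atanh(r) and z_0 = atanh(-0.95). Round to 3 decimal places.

Fisher z: atanh(-0.86) = -1.293345, atanh(-0.95) = -1.831781
z = (z_r − z_0)·√(n−3) = (-1.293345 − (-1.831781))·√49 = 0.538436 · 7.000000 = 3.769

3.769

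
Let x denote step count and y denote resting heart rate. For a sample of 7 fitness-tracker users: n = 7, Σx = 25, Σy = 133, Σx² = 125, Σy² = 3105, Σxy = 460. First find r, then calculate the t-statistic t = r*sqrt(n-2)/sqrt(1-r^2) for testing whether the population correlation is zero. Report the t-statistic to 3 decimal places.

-0.235

S_xy = nΣxy − ΣxΣy = 7·460 − 25·133 = 3220 − 3325 = -105
S_xx = nΣx² − (Σx)² = 7·125 − 25² = 875 − 625 = 250
S_yy = nΣy² − (Σy)² = 7·3105 − 133² = 21735 − 17689 = 4046
r = S_xy / √(S_xx·S_yy) = -105 / √(250·4046) = -105 / √1011500 = -105 / 1005.7336 = -0.1044
t = r·√(n−2)/√(1−r²) = -0.1044·√5 / √(1−0.010899) = -0.233445 / 0.994536 = -0.235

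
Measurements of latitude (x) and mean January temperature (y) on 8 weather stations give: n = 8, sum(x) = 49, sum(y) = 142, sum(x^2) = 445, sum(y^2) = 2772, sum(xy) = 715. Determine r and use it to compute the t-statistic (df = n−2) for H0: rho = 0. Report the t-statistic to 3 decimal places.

S_xy = nΣxy − ΣxΣy = 8·715 − 49·142 = 5720 − 6958 = -1238
S_xx = nΣx² − (Σx)² = 8·445 − 49² = 3560 − 2401 = 1159
S_yy = nΣy² − (Σy)² = 8·2772 − 142² = 22176 − 20164 = 2012
r = S_xy / √(S_xx·S_yy) = -1238 / √(1159·2012) = -1238 / √2331908 = -1238 / 1527.0586 = -0.8107
t = r·√(n−2)/√(1−r²) = -0.8107·√6 / √(1−0.657234) = -1.985801 / 0.585462 = -3.392

-3.392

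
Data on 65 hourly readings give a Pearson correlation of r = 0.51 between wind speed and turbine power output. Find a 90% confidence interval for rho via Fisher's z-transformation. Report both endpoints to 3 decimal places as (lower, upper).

(0.340, 0.648)

Fisher z: z_r = atanh(r) = ½·ln((1+0.51)/(1−0.51)) = 0.562730
SE(z) = 1/√(n−3) = 1/√62 = 0.127000
90% ⇒ z* = 1.645; margin = 1.645·0.127000 = 0.208915
CI on z-scale: (0.353815, 0.771645)
Back-transform: tanh(0.353815) = 0.339755, tanh(0.771645) = 0.647885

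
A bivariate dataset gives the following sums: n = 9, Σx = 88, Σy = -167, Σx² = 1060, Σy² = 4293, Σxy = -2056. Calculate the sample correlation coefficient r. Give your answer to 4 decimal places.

S_xy = nΣxy − ΣxΣy = 9·(-2056) − 88·(-167) = -18504 − (-14696) = -3808
S_xx = nΣx² − (Σx)² = 9·1060 − 88² = 9540 − 7744 = 1796
S_yy = nΣy² − (Σy)² = 9·4293 − (-167)² = 38637 − 27889 = 10748
r = S_xy / √(S_xx·S_yy) = -3808 / √(1796·10748) = -3808 / √19303408 = -3808 / 4393.5644 = -0.8667

-0.8667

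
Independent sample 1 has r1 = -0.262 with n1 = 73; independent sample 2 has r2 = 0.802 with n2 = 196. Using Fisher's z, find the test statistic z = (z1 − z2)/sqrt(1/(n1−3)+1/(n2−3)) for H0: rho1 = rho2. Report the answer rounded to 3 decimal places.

Fisher z-transforms: z1 = atanh(-0.262) = -0.268255, z2 = atanh(0.802) = 1.104193; difference d = -1.372448
Var(d) = 1/70 + 1/193 = 0.0142857 + 0.0051813 = 0.0194670
z = d/√Var(d) = -1.372448 / √0.0194670 = -1.372448 / 0.139524 = -9.837

-9.837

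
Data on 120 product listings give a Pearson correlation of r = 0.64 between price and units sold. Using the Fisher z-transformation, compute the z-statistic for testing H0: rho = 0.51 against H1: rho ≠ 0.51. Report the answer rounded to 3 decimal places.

z_r = atanh(0.64) = 0.758174,  z_0 = atanh(0.51) = 0.562730
SE = 1/√(n−3) = 1/√117 = 0.092450
z = (z_r − z_0)/SE = (0.758174 − 0.562730) / 0.092450 = 0.195444 / 0.092450 = 2.114

2.114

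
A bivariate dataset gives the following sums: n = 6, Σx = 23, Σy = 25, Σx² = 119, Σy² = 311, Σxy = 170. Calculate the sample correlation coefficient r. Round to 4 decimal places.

0.9287

S_xy = nΣxy − ΣxΣy = 6·170 − 23·25 = 1020 − 575 = 445
S_xx = nΣx² − (Σx)² = 6·119 − 23² = 714 − 529 = 185
S_yy = nΣy² − (Σy)² = 6·311 − 25² = 1866 − 625 = 1241
r = S_xy / √(S_xx·S_yy) = 445 / √(185·1241) = 445 / √229585 = 445 / 479.1503 = 0.9287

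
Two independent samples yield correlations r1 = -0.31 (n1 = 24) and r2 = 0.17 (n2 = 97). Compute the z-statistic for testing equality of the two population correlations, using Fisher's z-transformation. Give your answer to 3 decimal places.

-2.039

Fisher z-transforms: z1 = atanh(-0.31) = -0.320545, z2 = atanh(0.17) = 0.171667; difference d = -0.492212
Var(d) = 1/21 + 1/94 = 0.0476190 + 0.0106383 = 0.0582573
z = d/√Var(d) = -0.492212 / √0.0582573 = -0.492212 / 0.241365 = -2.039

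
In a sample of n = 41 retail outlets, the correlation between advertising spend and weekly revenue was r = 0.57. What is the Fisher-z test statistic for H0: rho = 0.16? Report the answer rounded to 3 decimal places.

2.997

Fisher z: atanh(0.57) = 0.647523, atanh(0.16) = 0.161387
z = (z_r − z_0)·√(n−3) = (0.647523 − 0.161387)·√38 = 0.486136 · 6.164414 = 2.997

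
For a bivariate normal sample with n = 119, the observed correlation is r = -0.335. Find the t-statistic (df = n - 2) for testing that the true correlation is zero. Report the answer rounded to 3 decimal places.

1 − r² = 1 − 0.112225 = 0.887775;  √(1−r²) = 0.942218
√(n−2) = √117 = 10.816654
t = r·√(n−2)/√(1−r²) = -0.335 · 10.816654 / 0.942218 = -3.846

-3.846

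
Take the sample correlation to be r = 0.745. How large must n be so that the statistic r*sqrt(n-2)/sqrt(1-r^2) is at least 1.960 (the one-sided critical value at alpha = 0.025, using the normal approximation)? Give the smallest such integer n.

6

Need r·√(n−2)/√(1−r²) ≥ 1.960
√(n−2) ≥ 1.960·√(1−0.555025) / 0.745 = 1.960·0.667064 / 0.745 = 1.7550
n−2 ≥ 3.0800  ⇒  n ≥ 5.0800
Smallest integer n = 6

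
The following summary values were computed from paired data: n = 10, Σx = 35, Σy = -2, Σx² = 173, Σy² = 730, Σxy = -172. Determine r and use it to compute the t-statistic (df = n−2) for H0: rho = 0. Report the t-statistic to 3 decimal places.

Numerator: nΣxy − (Σx)(Σy) = 10·(-172) − (35)(-2) = -1650
Denominator: √[(nΣx²−(Σx)²)(nΣy²−(Σy)²)]
  nΣx²−(Σx)² = 10·173 − 1225 = 505;  nΣy²−(Σy)² = 10·730 − 4 = 7296
  √(505·7296) = √3684480 = 1919.4999
r = -1650 / 1919.4999 = -0.8596
t = r·√(n−2)/√(1−r²) = -0.8596·√8 / √(1−0.738912) = -2.431316 / 0.510968 = -4.758

-4.758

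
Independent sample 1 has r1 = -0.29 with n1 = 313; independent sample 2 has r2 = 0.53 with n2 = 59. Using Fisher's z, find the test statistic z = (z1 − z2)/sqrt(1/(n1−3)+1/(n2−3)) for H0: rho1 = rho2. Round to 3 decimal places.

-6.121

z1 = atanh(-0.29) = -0.298566,  z2 = atanh(0.53) = 0.590145
SE = √(1/(n1−3) + 1/(n2−3)) = √(1/310 + 1/56) = √(0.0032258 + 0.0178571) = √0.0210829 = 0.145200
z = (z1 − z2)/SE = (-0.298566 − 0.590145) / 0.145200 = -0.888711 / 0.145200 = -6.121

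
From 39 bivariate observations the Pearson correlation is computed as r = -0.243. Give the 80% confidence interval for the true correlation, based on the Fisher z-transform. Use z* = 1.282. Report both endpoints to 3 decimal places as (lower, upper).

(-0.431, -0.034)

z_r = atanh(-0.243) = -0.247960;  SE = 1/√(n−3) = 1/√36 = 0.166667
z-limits: -0.247960 ± 1.282·0.166667 = -0.247960 ± 0.213667 = [-0.461627, -0.034293]
ρ-limits: (tanh -0.461627, tanh -0.034293) = (-0.431, -0.034)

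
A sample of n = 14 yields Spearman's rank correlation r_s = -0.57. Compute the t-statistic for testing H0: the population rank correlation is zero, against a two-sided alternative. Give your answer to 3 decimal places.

-2.403

t = r_s·√(n−2) / √(1−r_s²) with r_s = -0.57, n = 14
  = -0.57·√12 / √(1 − 0.3249)
  = -0.57·3.464102 / 0.821645
  = -1.974538 / 0.821645 = -2.403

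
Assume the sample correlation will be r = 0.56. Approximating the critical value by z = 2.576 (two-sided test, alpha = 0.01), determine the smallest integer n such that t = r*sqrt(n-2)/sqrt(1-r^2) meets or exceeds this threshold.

Need r·√(n−2)/√(1−r²) ≥ 2.576
√(n−2) ≥ 2.576·√(1−0.3136) / 0.56 = 2.576·0.828493 / 0.56 = 3.8111
n−2 ≥ 14.5245  ⇒  n ≥ 16.5245
Smallest integer n = 17

17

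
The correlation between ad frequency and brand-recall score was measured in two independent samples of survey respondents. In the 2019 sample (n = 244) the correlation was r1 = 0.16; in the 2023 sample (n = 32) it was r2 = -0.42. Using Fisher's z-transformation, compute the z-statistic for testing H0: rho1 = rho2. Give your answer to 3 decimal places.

3.099

z1 = atanh(0.16) = 0.161387,  z2 = atanh(-0.42) = -0.447692
SE = √(1/(n1−3) + 1/(n2−3)) = √(1/241 + 1/29) = √(0.0041494 + 0.0344828) = √0.0386322 = 0.196551
z = (z1 − z2)/SE = (0.161387 − (-0.447692)) / 0.196551 = 0.609079 / 0.196551 = 3.099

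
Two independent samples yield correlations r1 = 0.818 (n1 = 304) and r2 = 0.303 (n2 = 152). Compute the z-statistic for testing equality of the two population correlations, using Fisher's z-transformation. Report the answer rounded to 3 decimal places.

Fisher z-transforms: z1 = atanh(0.818) = 1.150743, z2 = atanh(0.303) = 0.312820; difference d = 0.837923
Var(d) = 1/301 + 1/149 = 0.0033223 + 0.0067114 = 0.0100337
z = d/√Var(d) = 0.837923 / √0.0100337 = 0.837923 / 0.100168 = 8.365

8.365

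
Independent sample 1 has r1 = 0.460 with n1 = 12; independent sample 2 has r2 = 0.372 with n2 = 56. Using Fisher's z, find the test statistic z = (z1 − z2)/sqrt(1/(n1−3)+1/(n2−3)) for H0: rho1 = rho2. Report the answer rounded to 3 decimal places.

z1 = atanh(0.460) = 0.497311,  z2 = atanh(0.372) = 0.390742
SE = √(1/(n1−3) + 1/(n2−3)) = √(1/9 + 1/53) = √(0.1111111 + 0.0188679) = √0.1299790 = 0.360526
z = (z1 − z2)/SE = (0.497311 − 0.390742) / 0.360526 = 0.106569 / 0.360526 = 0.296

0.296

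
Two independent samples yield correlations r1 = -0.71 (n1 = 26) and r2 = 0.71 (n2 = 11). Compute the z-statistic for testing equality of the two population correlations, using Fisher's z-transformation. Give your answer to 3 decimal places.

-4.323

Fisher z-transforms: z1 = atanh(-0.71) = -0.887184, z2 = atanh(0.71) = 0.887184; difference d = -1.774368
Var(d) = 1/23 + 1/8 = 0.0434783 + 0.1250000 = 0.1684783
z = d/√Var(d) = -1.774368 / √0.1684783 = -1.774368 / 0.410461 = -4.323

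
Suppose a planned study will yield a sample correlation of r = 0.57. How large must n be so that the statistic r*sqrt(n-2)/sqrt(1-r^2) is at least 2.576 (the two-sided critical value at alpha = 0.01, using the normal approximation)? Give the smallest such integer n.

r√(n−2)/√(1−r²) ≥ 2.576  ⇔  n−2 ≥ (2.576)²·(1−r²)/r²
(1−r²)/r² = (1−0.3249)/0.3249 = 2.0779
n ≥ 2 + 6.635776·2.0779 = 2 + 13.7885 = 15.7885
⌈15.7885⌉ = 16

16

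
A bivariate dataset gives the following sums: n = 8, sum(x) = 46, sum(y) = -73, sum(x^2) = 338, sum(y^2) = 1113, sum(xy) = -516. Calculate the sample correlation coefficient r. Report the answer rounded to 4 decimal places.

Numerator: nΣxy − (Σx)(Σy) = 8·(-516) − (46)(-73) = -770
Denominator: √[(nΣx²−(Σx)²)(nΣy²−(Σy)²)]
  nΣx²−(Σx)² = 8·338 − 2116 = 588;  nΣy²−(Σy)² = 8·1113 − 5329 = 3575
  √(588·3575) = √2102100 = 1449.8621
r = -770 / 1449.8621 = -0.5311

-0.5311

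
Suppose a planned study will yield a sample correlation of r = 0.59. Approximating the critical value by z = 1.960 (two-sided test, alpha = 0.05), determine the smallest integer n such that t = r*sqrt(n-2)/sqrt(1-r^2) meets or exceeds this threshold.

Need r·√(n−2)/√(1−r²) ≥ 1.960
√(n−2) ≥ 1.960·√(1−0.3481) / 0.59 = 1.960·0.807403 / 0.59 = 2.6822
n−2 ≥ 7.1942  ⇒  n ≥ 9.1942
Smallest integer n = 10

10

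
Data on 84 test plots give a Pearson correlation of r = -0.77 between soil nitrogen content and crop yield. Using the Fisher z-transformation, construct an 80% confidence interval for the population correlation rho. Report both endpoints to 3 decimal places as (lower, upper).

z_r = atanh(-0.77) = -1.020328;  SE = 1/√(n−3) = 1/√81 = 0.111111
z-limits: -1.020328 ± 1.282·0.111111 = -1.020328 ± 0.142444 = [-1.162772, -0.877884]
ρ-limits: (tanh -1.162772, tanh -0.877884) = (-0.822, -0.705)

(-0.822, -0.705)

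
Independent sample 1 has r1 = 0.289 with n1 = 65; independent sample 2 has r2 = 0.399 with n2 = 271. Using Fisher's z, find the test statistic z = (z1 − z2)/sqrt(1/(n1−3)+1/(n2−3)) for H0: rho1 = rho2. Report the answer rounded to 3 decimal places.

-0.887

Fisher z-transforms: z1 = atanh(0.289) = 0.297475, z2 = atanh(0.399) = 0.422459; difference d = -0.124984
Var(d) = 1/62 + 1/268 = 0.0161290 + 0.0037313 = 0.0198603
z = d/√Var(d) = -0.124984 / √0.0198603 = -0.124984 / 0.140927 = -0.887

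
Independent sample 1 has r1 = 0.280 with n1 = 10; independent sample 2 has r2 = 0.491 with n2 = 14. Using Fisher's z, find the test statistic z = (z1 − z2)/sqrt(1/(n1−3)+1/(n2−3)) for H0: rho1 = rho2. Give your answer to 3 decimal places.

Fisher z-transforms: z1 = atanh(0.280) = 0.287682, z2 = atanh(0.491) = 0.537377; difference d = -0.249695
Var(d) = 1/7 + 1/11 = 0.1428571 + 0.0909091 = 0.2337662
z = d/√Var(d) = -0.249695 / √0.2337662 = -0.249695 / 0.483494 = -0.516

-0.516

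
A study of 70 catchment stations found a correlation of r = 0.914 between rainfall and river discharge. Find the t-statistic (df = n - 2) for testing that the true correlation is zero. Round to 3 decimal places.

1 − r² = 1 − 0.835396 = 0.164604;  √(1−r²) = 0.405714
√(n−2) = √68 = 8.246211
t = r·√(n−2)/√(1−r²) = 0.914 · 8.246211 / 0.405714 = 18.577

18.577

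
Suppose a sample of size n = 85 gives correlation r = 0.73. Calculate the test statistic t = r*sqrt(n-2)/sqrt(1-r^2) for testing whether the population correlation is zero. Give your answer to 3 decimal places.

9.731

1 − r² = 1 − 0.5329 = 0.4671;  √(1−r²) = 0.683447
√(n−2) = √83 = 9.110434
t = r·√(n−2)/√(1−r²) = 0.73 · 9.110434 / 0.683447 = 9.731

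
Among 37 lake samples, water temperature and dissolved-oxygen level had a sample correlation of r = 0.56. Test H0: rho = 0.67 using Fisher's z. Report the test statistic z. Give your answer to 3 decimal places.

Fisher z: atanh(0.56) = 0.632833, atanh(0.67) = 0.810743
z = (z_r − z_0)·√(n−3) = (0.632833 − 0.810743)·√34 = -0.177910 · 5.830952 = -1.037

-1.037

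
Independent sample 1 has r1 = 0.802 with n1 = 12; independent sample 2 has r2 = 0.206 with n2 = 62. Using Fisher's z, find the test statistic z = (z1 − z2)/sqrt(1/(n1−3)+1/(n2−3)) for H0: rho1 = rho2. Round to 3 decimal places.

2.502

z1 = atanh(0.802) = 1.104193,  z2 = atanh(0.206) = 0.208990
SE = √(1/(n1−3) + 1/(n2−3)) = √(1/9 + 1/59) = √(0.1111111 + 0.0169492) = √0.1280603 = 0.357855
z = (z1 − z2)/SE = (1.104193 − 0.208990) / 0.357855 = 0.895203 / 0.357855 = 2.502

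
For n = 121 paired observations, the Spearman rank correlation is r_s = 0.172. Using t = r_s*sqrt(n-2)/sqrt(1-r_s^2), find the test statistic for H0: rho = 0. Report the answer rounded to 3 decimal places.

1.905

1 − r_s² = 1 − 0.029584 = 0.970416;  √(1−r_s²) = 0.985097
√(n−2) = √119 = 10.908712
t = r_s·√(n−2)/√(1−r_s²) = 0.172 · 10.908712 / 0.985097 = 1.905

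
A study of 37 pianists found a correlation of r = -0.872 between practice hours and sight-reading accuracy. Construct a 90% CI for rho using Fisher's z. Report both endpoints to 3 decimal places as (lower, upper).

z_r = atanh(-0.872) = -1.341366;  SE = 1/√(n−3) = 1/√34 = 0.171499
z-limits: -1.341366 ± 1.645·0.171499 = -1.341366 ± 0.282116 = [-1.623482, -1.059250]
ρ-limits: (tanh -1.623482, tanh -1.059250) = (-0.925, -0.785)

(-0.925, -0.785)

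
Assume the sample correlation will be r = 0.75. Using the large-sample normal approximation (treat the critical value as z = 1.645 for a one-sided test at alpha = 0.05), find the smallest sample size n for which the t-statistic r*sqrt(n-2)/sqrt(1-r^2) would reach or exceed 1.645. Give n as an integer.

Need r·√(n−2)/√(1−r²) ≥ 1.645
√(n−2) ≥ 1.645·√(1−0.5625) / 0.75 = 1.645·0.661438 / 0.75 = 1.4508
n−2 ≥ 2.1048  ⇒  n ≥ 4.1048
Smallest integer n = 5

5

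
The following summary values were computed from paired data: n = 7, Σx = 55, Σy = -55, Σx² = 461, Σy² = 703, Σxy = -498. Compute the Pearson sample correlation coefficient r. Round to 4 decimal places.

Numerator: nΣxy − (Σx)(Σy) = 7·(-498) − (55)(-55) = -461
Denominator: √[(nΣx²−(Σx)²)(nΣy²−(Σy)²)]
  nΣx²−(Σx)² = 7·461 − 3025 = 202;  nΣy²−(Σy)² = 7·703 − 3025 = 1896
  √(202·1896) = √382992 = 618.8635
r = -461 / 618.8635 = -0.7449

-0.7449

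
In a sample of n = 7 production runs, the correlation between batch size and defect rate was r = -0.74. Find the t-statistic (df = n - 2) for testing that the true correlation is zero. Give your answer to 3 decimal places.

-2.460

1 − r² = 1 − 0.5476 = 0.4524;  √(1−r²) = 0.672607
√(n−2) = √5 = 2.236068
t = r·√(n−2)/√(1−r²) = -0.74 · 2.236068 / 0.672607 = -2.460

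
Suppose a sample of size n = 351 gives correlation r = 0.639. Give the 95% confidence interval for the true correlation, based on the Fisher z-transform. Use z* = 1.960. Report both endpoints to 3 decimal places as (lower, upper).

(0.573, 0.697)

Fisher z: z_r = atanh(r) = ½·ln((1+0.639)/(1−0.639)) = 0.756482
SE(z) = 1/√(n−3) = 1/√348 = 0.053606
95% ⇒ z* = 1.960; margin = 1.960·0.053606 = 0.105068
CI on z-scale: (0.651414, 0.861550)
Back-transform: tanh(0.651414) = 0.572621, tanh(0.861550) = 0.697055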